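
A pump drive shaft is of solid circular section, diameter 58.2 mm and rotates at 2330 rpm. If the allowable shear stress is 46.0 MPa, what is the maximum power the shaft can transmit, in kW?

434 kW

J = πd⁴/32 = π(0.0582)⁴/32 = 1.126×10^-6 m⁴.
T_max = τ_allow·J/r = 4.60×10^7 × 1.126×10^-6 / 0.0291 = 1781 N·m.
ω = 2π·2330/60 = 244.0 rad/s, so P_max = T_max·ω = 4.345×10^5 W.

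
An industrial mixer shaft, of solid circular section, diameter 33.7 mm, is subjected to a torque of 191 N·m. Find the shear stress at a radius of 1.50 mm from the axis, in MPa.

J = πd⁴/32 = π(0.0337)⁴/32 = 1.266×10^-7 m⁴.
Shear stress varies linearly with radius: τ = T·r/J = 191.0 × 0.00150 / 1.266×10^-7 = 2.263×10^6 Pa.

2.26 MPa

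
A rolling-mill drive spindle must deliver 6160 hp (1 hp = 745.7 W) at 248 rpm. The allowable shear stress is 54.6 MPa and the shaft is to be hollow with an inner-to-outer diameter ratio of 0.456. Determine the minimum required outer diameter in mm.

ω = 2π·248/60 = 25.97 rad/s, so T = P/ω = 6160×745.7 / 25.97 = 176900 N·m.
For a hollow shaft with d_i/d_o = 0.456: τ_max = 16T/(π d_o³ (1−k⁴)), so d_o = [16T/(π τ_allow (1−k⁴))]^(1/3) = [16·176900/(π·5.46×10^7·0.9568)]^(1/3) = 0.2584 m.

258 mm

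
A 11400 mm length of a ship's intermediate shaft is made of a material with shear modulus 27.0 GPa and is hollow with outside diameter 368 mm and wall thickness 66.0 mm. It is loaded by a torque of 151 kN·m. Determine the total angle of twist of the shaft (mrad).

42.6 mrad

J = π(d_o⁴ − d_i⁴)/32 = π(0.368⁴ − 0.236⁴)/32 = 1.496×10^-3 m⁴.
θ = T·L/(G·J) = 151000 × 11.4 / (27.0×10⁹ × 1.496×10^-3) = 0.04262 rad.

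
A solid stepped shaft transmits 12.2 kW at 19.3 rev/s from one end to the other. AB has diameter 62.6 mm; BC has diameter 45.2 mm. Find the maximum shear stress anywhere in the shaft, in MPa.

5.55 MPa

ω = 2π·19.3 = 121.3 rad/s, so T = P/ω = 12.2×10³ / 121.3 = 100.6 N·m.
Under the same torque, τ_max = 16T/(πd³) is largest where d is smallest — segment BC (d = 45.2 mm).
τ_max = 16·100.6/(π·(0.0452)³) = 5.549×10^6 Pa.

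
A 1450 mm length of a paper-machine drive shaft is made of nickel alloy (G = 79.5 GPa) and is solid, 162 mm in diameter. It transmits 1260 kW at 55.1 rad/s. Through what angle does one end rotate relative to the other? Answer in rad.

0.00617 rad

ω = 55.1 rad/s, so T = P/ω = 1260×10³ / 55.10 = 22870 N·m.
J = πd⁴/32 = π(0.162)⁴/32 = 6.762×10^-5 m⁴.
θ = T·L/(G·J) = 22870 × 1.45 / (79.5×10⁹ × 6.762×10^-5) = 6.168×10^-3 rad.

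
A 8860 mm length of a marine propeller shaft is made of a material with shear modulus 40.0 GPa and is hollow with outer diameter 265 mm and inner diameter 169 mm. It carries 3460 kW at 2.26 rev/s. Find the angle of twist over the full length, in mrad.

134 mrad

ω = 2π·2.26 = 14.20 rad/s, so T = P/ω = 3460×10³ / 14.20 = 243700 N·m.
J = π(d_o⁴ − d_i⁴)/32 = π(0.265⁴ − 0.169⁴)/32 = 4.041×10^-4 m⁴.
θ = T·L/(G·J) = 243700 × 8.86 / (40.0×10⁹ × 4.041×10^-4) = 0.1336 rad.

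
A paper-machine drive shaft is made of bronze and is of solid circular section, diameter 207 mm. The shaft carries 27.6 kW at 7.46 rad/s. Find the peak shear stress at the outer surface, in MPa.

ω = 7.46 rad/s, so T = P/ω = 27.6×10³ / 7.460 = 3700 N·m.
J = πd⁴/32 = π(0.207)⁴/32 = 1.803×10^-4 m⁴.
τ_max = T·r/J = 3700 × 0.103 / 1.803×10^-4 = 2.124×10^6 Pa.

2.12 MPa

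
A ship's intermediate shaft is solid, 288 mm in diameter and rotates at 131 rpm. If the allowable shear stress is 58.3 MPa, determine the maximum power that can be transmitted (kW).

3750 kW

J = πd⁴/32 = π(0.288)⁴/32 = 6.754×10^-4 m⁴.
T_max = τ_allow·J/r = 5.83×10^7 × 6.754×10^-4 / 0.144 = 273400 N·m.
ω = 2π·131/60 = 13.72 rad/s, so P_max = T_max·ω = 3.751×10^6 W.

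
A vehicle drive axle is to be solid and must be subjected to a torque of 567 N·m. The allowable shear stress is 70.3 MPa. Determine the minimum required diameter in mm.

34.5 mm

For a solid shaft τ_max = 16T/(πd³), so d = (16T/(π τ_allow))^(1/3) = (16·567.0/(π·7.03×10^7))^(1/3) = 0.03450 m.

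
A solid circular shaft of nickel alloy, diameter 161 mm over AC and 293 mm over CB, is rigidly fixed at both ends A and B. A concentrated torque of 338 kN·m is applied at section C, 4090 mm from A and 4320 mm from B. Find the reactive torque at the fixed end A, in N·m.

Compatibility: T_A·a/J_AC = T_B·b/J_CB with T_A + T_B = T₀.
J_AC = 6.60×10^-5 m⁴, J_CB = 7.24×10^-4 m⁴, so T_A = T₀·(J_AC/a)/((J_AC/a)+(J_CB/b)) = 29690 N·m, T_B = 308300 N·m.

29700 N·m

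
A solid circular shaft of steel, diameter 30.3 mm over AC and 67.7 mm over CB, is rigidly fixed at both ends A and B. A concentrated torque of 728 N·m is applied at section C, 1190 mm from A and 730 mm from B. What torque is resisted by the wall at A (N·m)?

Compatibility: T_A·a/J_AC = T_B·b/J_CB with T_A + T_B = T₀.
J_AC = 8.28×10^-8 m⁴, J_CB = 2.06×10^-6 m⁴, so T_A = T₀·(J_AC/a)/((J_AC/a)+(J_CB/b)) = 17.49 N·m, T_B = 710.5 N·m.

17.5 N·m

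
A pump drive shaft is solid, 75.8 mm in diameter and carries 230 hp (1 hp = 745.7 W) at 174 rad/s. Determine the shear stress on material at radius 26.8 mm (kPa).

8150 kPa

ω = 174 rad/s, so T = P/ω = 230×745.7 / 174.0 = 985.7 N·m.
J = πd⁴/32 = π(0.0758)⁴/32 = 3.241×10^-6 m⁴.
Shear stress varies linearly with radius: τ = T·r/J = 985.7 × 0.0268 / 3.241×10^-6 = 8.151×10^6 Pa.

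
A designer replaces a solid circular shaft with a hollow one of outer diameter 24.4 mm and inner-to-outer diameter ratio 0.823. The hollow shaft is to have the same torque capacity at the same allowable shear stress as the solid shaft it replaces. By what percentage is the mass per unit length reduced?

Equal τ_max and T ⇒ the solid shaft needs d_s³ = d_o³(1−k⁴), so d_s = 24.4·(1−0.823⁴)^(1/3) = 19.88 mm.
Area ratio A_h/A_s = d_o²(1−k²)/d_s² = (1−k²)/(1−k⁴)^(2/3) = 0.4859.
Mass saving = 1 − 0.4859 = 51.4 %.

51.4 %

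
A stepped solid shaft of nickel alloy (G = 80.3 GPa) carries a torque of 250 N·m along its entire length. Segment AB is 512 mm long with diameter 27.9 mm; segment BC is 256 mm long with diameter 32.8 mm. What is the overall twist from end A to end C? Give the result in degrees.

1.94°

J_AB = π(0.0279)⁴/32 = 5.95×10^-8 m⁴; J_BC = π(0.0328)⁴/32 = 1.14×10^-7 m⁴.
θ = (T/G)·Σ L_i/J_i = (250.0/80.3×10⁹)·(0.512/5.95×10^-8 + 0.256/1.14×10^-7) = 0.03381 rad.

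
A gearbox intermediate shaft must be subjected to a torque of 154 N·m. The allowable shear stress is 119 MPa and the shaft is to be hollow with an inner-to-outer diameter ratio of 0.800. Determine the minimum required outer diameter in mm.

For a hollow shaft with d_i/d_o = 0.800: τ_max = 16T/(π d_o³ (1−k⁴)), so d_o = [16T/(π τ_allow (1−k⁴))]^(1/3) = [16·154.0/(π·1.19×10^8·0.5904)]^(1/3) = 0.02235 m.

22.3 mm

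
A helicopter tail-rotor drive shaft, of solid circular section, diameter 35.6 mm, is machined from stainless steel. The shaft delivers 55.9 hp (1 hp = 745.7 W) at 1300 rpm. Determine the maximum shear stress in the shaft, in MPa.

ω = 2π·1300/60 = 136.1 rad/s, so T = P/ω = 55.9×745.7 / 136.1 = 306.2 N·m.
J = πd⁴/32 = π(0.0356)⁴/32 = 1.577×10^-7 m⁴.
τ_max = T·r/J = 306.2 × 0.0178 / 1.577×10^-7 = 3.456×10^7 Pa.

34.6 MPa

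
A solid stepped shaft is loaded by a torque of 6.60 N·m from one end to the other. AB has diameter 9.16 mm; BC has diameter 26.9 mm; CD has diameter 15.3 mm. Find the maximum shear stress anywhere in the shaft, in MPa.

Under the same torque, τ_max = 16T/(πd³) is largest where d is smallest — segment AB (d = 9.16 mm).
τ_max = 16·6.600/(π·(0.00916)³) = 4.373×10^7 Pa.

43.7 MPa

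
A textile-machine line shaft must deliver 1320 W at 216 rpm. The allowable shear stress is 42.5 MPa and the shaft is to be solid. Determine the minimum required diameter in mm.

ω = 2π·216/60 = 22.62 rad/s, so T = P/ω = 1320 / 22.62 = 58.36 N·m.
For a solid shaft τ_max = 16T/(πd³), so d = (16T/(π τ_allow))^(1/3) = (16·58.36/(π·4.25×10^7))^(1/3) = 0.01912 m.

19.1 mm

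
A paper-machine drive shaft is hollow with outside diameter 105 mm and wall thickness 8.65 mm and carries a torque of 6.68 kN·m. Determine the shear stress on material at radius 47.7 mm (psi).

J = π(d_o⁴ − d_i⁴)/32 = π(0.105⁴ − 0.0877⁴)/32 = 6.126×10^-6 m⁴.
Shear stress varies linearly with radius: τ = T·r/J = 6680 × 0.0477 / 6.126×10^-6 = 5.202×10^7 Pa.

7540 psi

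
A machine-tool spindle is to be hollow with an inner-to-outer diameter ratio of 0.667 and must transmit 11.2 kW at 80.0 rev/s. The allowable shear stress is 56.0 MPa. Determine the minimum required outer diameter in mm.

13.6 mm

ω = 2π·80.0 = 502.7 rad/s, so T = P/ω = 11.2×10³ / 502.7 = 22.28 N·m.
For a hollow shaft with d_i/d_o = 0.667: τ_max = 16T/(π d_o³ (1−k⁴)), so d_o = [16T/(π τ_allow (1−k⁴))]^(1/3) = [16·22.28/(π·5.60×10^7·0.8021)]^(1/3) = 0.01362 m.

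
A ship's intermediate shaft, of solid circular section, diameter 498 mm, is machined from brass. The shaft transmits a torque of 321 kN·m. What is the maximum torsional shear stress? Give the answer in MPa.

13.2 MPa

J = πd⁴/32 = π(0.498)⁴/32 = 6.038×10^-3 m⁴.
τ_max = T·r/J = 321000 × 0.249 / 6.038×10^-3 = 1.324×10^7 Pa.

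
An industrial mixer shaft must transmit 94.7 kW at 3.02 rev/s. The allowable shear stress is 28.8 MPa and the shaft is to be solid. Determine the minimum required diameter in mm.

ω = 2π·3.02 = 18.98 rad/s, so T = P/ω = 94.7×10³ / 18.98 = 4991 N·m.
For a solid shaft τ_max = 16T/(πd³), so d = (16T/(π τ_allow))^(1/3) = (16·4991/(π·2.88×10^7))^(1/3) = 0.09592 m.

95.9 mm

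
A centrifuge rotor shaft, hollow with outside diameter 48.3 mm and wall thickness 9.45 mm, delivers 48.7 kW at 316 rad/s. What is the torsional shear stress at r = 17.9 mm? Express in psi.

ω = 316 rad/s, so T = P/ω = 48.7×10³ / 316.0 = 154.1 N·m.
J = π(d_o⁴ − d_i⁴)/32 = π(0.0483⁴ − 0.0294⁴)/32 = 4.610×10^-7 m⁴.
Shear stress varies linearly with radius: τ = T·r/J = 154.1 × 0.0179 / 4.610×10^-7 = 5.985×10^6 Pa.

868 psi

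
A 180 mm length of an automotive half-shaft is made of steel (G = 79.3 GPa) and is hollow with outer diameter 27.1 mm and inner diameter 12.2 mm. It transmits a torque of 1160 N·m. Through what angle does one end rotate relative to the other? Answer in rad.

J = π(d_o⁴ − d_i⁴)/32 = π(0.0271⁴ − 0.0122⁴)/32 = 5.078×10^-8 m⁴.
θ = T·L/(G·J) = 1160 × 0.180 / (79.3×10⁹ × 5.078×10^-8) = 0.05186 rad.

0.0519 rad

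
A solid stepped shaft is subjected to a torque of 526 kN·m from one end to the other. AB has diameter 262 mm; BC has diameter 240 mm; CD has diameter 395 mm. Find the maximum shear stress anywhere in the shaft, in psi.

28100 psi

Under the same torque, τ_max = 16T/(πd³) is largest where d is smallest — segment BC (d = 240 mm).
τ_max = 16·526000/(π·(0.240)³) = 1.938×10^8 Pa.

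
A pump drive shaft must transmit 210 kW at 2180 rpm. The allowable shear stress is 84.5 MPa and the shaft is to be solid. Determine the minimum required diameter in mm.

38.1 mm

ω = 2π·2180/60 = 228.3 rad/s, so T = P/ω = 210×10³ / 228.3 = 919.9 N·m.
For a solid shaft τ_max = 16T/(πd³), so d = (16T/(π τ_allow))^(1/3) = (16·919.9/(π·8.45×10^7))^(1/3) = 0.03813 m.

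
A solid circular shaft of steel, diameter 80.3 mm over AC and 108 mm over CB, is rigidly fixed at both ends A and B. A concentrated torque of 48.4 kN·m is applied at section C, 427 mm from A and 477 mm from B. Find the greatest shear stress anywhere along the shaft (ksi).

21.2 ksi

Compatibility: T_A·a/J_AC = T_B·b/J_CB with T_A + T_B = T₀.
J_AC = 4.08×10^-6 m⁴, J_CB = 1.34×10^-5 m⁴, so T_A = T₀·(J_AC/a)/((J_AC/a)+(J_CB/b)) = 12320 N·m, T_B = 36080 N·m.
τ in each portion: τ_AC = 1.21×10^8 Pa, τ_CB = 1.46×10^8 Pa; maximum is in CB.
τ_max = T_CB·r/J = 36080·0.0540/1.34×10^-5 = 1.459×10^8 Pa.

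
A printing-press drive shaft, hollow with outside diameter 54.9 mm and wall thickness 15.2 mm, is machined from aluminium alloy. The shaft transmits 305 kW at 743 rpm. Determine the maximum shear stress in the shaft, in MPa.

ω = 2π·743/60 = 77.81 rad/s, so T = P/ω = 305×10³ / 77.81 = 3920 N·m.
J = π(d_o⁴ − d_i⁴)/32 = π(0.0549⁴ − 0.0245⁴)/32 = 8.565×10^-7 m⁴.
τ_max = T·r/J = 3920 × 0.0274 / 8.565×10^-7 = 1.256×10^8 Pa.

126 MPa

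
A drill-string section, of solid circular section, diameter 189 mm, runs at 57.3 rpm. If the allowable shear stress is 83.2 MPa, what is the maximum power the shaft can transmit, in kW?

J = πd⁴/32 = π(0.189)⁴/32 = 1.253×10^-4 m⁴.
T_max = τ_allow·J/r = 8.32×10^7 × 1.253×10^-4 / 0.0945 = 110300 N·m.
ω = 2π·57.3/60 = 6.000 rad/s, so P_max = T_max·ω = 6.618×10^5 W.

662 kW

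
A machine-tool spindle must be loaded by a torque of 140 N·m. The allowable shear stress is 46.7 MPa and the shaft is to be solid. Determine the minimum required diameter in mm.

For a solid shaft τ_max = 16T/(πd³), so d = (16T/(π τ_allow))^(1/3) = (16·140.0/(π·4.67×10^7))^(1/3) = 0.02481 m.

24.8 mm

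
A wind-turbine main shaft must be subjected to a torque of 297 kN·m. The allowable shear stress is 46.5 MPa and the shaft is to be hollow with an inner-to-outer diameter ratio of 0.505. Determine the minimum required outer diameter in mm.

For a hollow shaft with d_i/d_o = 0.505: τ_max = 16T/(π d_o³ (1−k⁴)), so d_o = [16T/(π τ_allow (1−k⁴))]^(1/3) = [16·297000/(π·4.65×10^7·0.9350)]^(1/3) = 0.3265 m.

326 mm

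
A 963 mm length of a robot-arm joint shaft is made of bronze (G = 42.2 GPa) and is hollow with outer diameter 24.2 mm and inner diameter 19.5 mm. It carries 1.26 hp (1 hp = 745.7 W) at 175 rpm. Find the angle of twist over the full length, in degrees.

ω = 2π·175/60 = 18.33 rad/s, so T = P/ω = 1.26×745.7 / 18.33 = 51.27 N·m.
J = π(d_o⁴ − d_i⁴)/32 = π(0.0242⁴ − 0.0195⁴)/32 = 1.948×10^-8 m⁴.
θ = T·L/(G·J) = 51.27 × 0.963 / (42.2×10⁹ × 1.948×10^-8) = 0.06007 rad.

3.44°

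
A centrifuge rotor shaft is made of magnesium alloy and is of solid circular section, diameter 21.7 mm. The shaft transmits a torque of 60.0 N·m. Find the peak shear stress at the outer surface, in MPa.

J = πd⁴/32 = π(0.0217)⁴/32 = 2.177×10^-8 m⁴.
τ_max = T·r/J = 60.00 × 0.0109 / 2.177×10^-8 = 2.990×10^7 Pa.

29.9 MPa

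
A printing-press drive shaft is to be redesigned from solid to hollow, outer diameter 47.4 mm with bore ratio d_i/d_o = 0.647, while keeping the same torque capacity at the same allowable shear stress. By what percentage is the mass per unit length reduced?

Equal τ_max and T ⇒ the solid shaft needs d_s³ = d_o³(1−k⁴), so d_s = 47.4·(1−0.647⁴)^(1/3) = 44.45 mm.
Area ratio A_h/A_s = d_o²(1−k²)/d_s² = (1−k²)/(1−k⁴)^(2/3) = 0.6611.
Mass saving = 1 − 0.6611 = 33.9 %.

33.9 %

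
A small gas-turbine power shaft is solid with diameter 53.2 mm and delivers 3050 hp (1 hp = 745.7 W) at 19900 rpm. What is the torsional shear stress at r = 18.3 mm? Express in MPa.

25.4 MPa

ω = 2π·19900/60 = 2084 rad/s, so T = P/ω = 3050×745.7 / 2084 = 1091 N·m.
J = πd⁴/32 = π(0.0532)⁴/32 = 7.864×10^-7 m⁴.
Shear stress varies linearly with radius: τ = T·r/J = 1091 × 0.0183 / 7.864×10^-7 = 2.540×10^7 Pa.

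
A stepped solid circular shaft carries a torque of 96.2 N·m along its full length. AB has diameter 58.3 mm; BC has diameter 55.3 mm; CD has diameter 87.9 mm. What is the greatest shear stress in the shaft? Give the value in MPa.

2.90 MPa

Under the same torque, τ_max = 16T/(πd³) is largest where d is smallest — segment BC (d = 55.3 mm).
τ_max = 16·96.20/(π·(0.0553)³) = 2.897×10^6 Pa.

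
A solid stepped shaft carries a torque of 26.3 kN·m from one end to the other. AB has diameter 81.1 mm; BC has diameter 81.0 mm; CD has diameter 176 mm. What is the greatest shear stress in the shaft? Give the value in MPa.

Under the same torque, τ_max = 16T/(πd³) is largest where d is smallest — segment BC (d = 81.0 mm).
τ_max = 16·26300/(π·(0.0810)³) = 2.520×10^8 Pa.

252 MPa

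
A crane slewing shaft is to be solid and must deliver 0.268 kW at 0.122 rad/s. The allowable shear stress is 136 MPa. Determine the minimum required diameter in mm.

ω = 0.122 rad/s, so T = P/ω = 0.268×10³ / 0.1220 = 2197 N·m.
For a solid shaft τ_max = 16T/(πd³), so d = (16T/(π τ_allow))^(1/3) = (16·2197/(π·1.36×10^8))^(1/3) = 0.04349 m.

43.5 mm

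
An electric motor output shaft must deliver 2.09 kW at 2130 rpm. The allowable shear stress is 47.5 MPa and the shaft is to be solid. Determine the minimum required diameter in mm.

10.0 mm

ω = 2π·2130/60 = 223.1 rad/s, so T = P/ω = 2.09×10³ / 223.1 = 9.370 N·m.
For a solid shaft τ_max = 16T/(πd³), so d = (16T/(π τ_allow))^(1/3) = (16·9.370/(π·4.75×10^7))^(1/3) = 0.01002 m.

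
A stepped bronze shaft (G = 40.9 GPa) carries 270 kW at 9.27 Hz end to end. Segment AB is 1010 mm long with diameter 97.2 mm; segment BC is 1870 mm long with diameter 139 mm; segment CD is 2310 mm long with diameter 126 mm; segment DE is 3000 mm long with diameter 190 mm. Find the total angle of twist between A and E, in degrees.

ω = 2π·9.27 = 58.25 rad/s, so T = P/ω = 270×10³ / 58.25 = 4636 N·m.
J_AB = π(0.0972)⁴/32 = 8.76×10^-6 m⁴; J_BC = π(0.139)⁴/32 = 3.66×10^-5 m⁴; J_CD = π(0.126)⁴/32 = 2.47×10^-5 m⁴; J_DE = π(0.190)⁴/32 = 1.28×10^-4 m⁴.
θ = (T/G)·Σ L_i/J_i = (4636/40.9×10⁹)·(1.01/8.76×10^-6 + 1.87/3.66×10^-5 + 2.31/2.47×10^-5 + 3.00/1.28×10^-4) = 0.03208 rad.

1.84°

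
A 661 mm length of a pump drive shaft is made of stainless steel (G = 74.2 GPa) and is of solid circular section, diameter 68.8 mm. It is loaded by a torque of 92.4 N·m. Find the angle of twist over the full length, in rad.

J = πd⁴/32 = π(0.0688)⁴/32 = 2.200×10^-6 m⁴.
θ = T·L/(G·J) = 92.40 × 0.661 / (74.2×10⁹ × 2.200×10^-6) = 3.742×10^-4 rad.

3.74e-4 rad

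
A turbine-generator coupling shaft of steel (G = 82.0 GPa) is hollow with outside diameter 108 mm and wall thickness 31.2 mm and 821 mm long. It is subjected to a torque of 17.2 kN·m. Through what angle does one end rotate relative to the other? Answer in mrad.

J = π(d_o⁴ − d_i⁴)/32 = π(0.108⁴ − 0.0456⁴)/32 = 1.293×10^-5 m⁴.
θ = T·L/(G·J) = 17200 × 0.821 / (82.0×10⁹ × 1.293×10^-5) = 0.01332 rad.

13.3 mrad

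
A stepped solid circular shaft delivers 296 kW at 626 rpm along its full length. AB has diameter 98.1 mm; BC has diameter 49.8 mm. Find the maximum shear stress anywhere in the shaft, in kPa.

ω = 2π·626/60 = 65.55 rad/s, so T = P/ω = 296×10³ / 65.55 = 4515 N·m.
Under the same torque, τ_max = 16T/(πd³) is largest where d is smallest — segment BC (d = 49.8 mm).
τ_max = 16·4515/(π·(0.0498)³) = 1.862×10^8 Pa.

186000 kPa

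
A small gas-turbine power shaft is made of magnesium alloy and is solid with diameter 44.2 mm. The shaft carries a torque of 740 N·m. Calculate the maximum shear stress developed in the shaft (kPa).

J = πd⁴/32 = π(0.0442)⁴/32 = 3.747×10^-7 m⁴.
τ_max = T·r/J = 740.0 × 0.0221 / 3.747×10^-7 = 4.365×10^7 Pa.

43600 kPa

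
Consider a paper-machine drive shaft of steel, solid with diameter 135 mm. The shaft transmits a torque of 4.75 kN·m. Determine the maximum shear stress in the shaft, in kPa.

J = πd⁴/32 = π(0.135)⁴/32 = 3.261×10^-5 m⁴.
τ_max = T·r/J = 4750 × 0.0675 / 3.261×10^-5 = 9.832×10^6 Pa.

9830 kPa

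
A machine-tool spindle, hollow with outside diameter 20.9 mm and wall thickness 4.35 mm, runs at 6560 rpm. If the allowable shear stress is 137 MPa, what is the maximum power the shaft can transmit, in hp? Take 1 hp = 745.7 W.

J = π(d_o⁴ − d_i⁴)/32 = π(0.0209⁴ − 0.0122⁴)/32 = 1.656×10^-8 m⁴.
T_max = τ_allow·J/r = 1.37×10^8 × 1.656×10^-8 / 0.0104 = 217.1 N·m.
ω = 2π·6560/60 = 687.0 rad/s, so P_max = T_max·ω = 1.491×10^5 W.

200 hp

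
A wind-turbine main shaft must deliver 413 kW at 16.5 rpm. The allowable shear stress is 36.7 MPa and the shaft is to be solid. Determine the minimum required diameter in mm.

321 mm

ω = 2π·16.5/60 = 1.728 rad/s, so T = P/ω = 413×10³ / 1.728 = 239000 N·m.
For a solid shaft τ_max = 16T/(πd³), so d = (16T/(π τ_allow))^(1/3) = (16·239000/(π·3.67×10^7))^(1/3) = 0.3213 m.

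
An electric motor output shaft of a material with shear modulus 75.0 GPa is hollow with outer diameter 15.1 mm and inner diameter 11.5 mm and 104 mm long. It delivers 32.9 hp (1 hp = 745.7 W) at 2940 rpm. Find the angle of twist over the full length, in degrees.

ω = 2π·2940/60 = 307.9 rad/s, so T = P/ω = 32.9×745.7 / 307.9 = 79.69 N·m.
J = π(d_o⁴ − d_i⁴)/32 = π(0.0151⁴ − 0.0115⁴)/32 = 3.387×10^-9 m⁴.
θ = T·L/(G·J) = 79.69 × 0.104 / (75.0×10⁹ × 3.387×10^-9) = 0.03263 rad.

1.87°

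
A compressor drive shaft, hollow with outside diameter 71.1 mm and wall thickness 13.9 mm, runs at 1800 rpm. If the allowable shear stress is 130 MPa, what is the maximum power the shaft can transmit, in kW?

J = π(d_o⁴ − d_i⁴)/32 = π(0.0711⁴ − 0.0433⁴)/32 = 2.164×10^-6 m⁴.
T_max = τ_allow·J/r = 1.30×10^8 × 2.164×10^-6 / 0.0355 = 7913 N·m.
ω = 2π·1800/60 = 188.5 rad/s, so P_max = T_max·ω = 1.491×10^6 W.

1490 kW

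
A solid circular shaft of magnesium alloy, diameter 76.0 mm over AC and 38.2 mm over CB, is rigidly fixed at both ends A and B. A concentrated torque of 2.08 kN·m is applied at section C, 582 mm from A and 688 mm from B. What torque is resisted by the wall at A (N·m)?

1970 N·m

Compatibility: T_A·a/J_AC = T_B·b/J_CB with T_A + T_B = T₀.
J_AC = 3.28×10^-6 m⁴, J_CB = 2.09×10^-7 m⁴, so T_A = T₀·(J_AC/a)/((J_AC/a)+(J_CB/b)) = 1973 N·m, T_B = 106.6 N·m.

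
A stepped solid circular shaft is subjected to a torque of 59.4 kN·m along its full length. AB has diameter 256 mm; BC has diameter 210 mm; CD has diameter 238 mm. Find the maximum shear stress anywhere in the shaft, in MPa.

32.7 MPa

Under the same torque, τ_max = 16T/(πd³) is largest where d is smallest — segment BC (d = 210 mm).
τ_max = 16·59400/(π·(0.210)³) = 3.267×10^7 Pa.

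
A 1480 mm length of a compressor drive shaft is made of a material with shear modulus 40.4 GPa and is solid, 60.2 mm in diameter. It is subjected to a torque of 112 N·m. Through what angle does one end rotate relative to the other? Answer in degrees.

J = πd⁴/32 = π(0.0602)⁴/32 = 1.289×10^-6 m⁴.
θ = T·L/(G·J) = 112.0 × 1.48 / (40.4×10⁹ × 1.289×10^-6) = 3.182×10^-3 rad.

0.182°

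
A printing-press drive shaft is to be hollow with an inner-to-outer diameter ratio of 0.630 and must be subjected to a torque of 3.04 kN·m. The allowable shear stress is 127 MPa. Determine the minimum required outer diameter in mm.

52.5 mm

For a hollow shaft with d_i/d_o = 0.630: τ_max = 16T/(π d_o³ (1−k⁴)), so d_o = [16T/(π τ_allow (1−k⁴))]^(1/3) = [16·3040/(π·1.27×10^8·0.8425)]^(1/3) = 0.05250 m.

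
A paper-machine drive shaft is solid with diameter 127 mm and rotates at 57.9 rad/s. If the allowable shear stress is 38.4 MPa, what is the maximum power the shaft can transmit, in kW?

894 kW

J = πd⁴/32 = π(0.127)⁴/32 = 2.554×10^-5 m⁴.
T_max = τ_allow·J/r = 3.84×10^7 × 2.554×10^-5 / 0.0635 = 15440 N·m.
ω = 57.9 rad/s, so P_max = T_max·ω = 8.942×10^5 W.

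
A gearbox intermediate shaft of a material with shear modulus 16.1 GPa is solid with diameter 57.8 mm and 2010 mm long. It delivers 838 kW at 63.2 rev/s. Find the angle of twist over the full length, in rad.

ω = 2π·63.2 = 397.1 rad/s, so T = P/ω = 838×10³ / 397.1 = 2110 N·m.
J = πd⁴/32 = π(0.0578)⁴/32 = 1.096×10^-6 m⁴.
θ = T·L/(G·J) = 2110 × 2.01 / (16.1×10⁹ × 1.096×10^-6) = 0.2404 rad.

0.240 rad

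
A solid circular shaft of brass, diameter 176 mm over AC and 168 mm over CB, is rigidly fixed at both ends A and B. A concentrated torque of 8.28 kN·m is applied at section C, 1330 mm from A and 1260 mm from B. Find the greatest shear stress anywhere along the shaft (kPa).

4150 kPa

Compatibility: T_A·a/J_AC = T_B·b/J_CB with T_A + T_B = T₀.
J_AC = 9.42×10^-5 m⁴, J_CB = 7.82×10^-5 m⁴, so T_A = T₀·(J_AC/a)/((J_AC/a)+(J_CB/b)) = 4413 N·m, T_B = 3867 N·m.
τ in each portion: τ_AC = 4.12×10^6 Pa, τ_CB = 4.15×10^6 Pa; maximum is in CB.
τ_max = T_CB·r/J = 3867·0.0840/7.82×10^-5 = 4.154×10^6 Pa.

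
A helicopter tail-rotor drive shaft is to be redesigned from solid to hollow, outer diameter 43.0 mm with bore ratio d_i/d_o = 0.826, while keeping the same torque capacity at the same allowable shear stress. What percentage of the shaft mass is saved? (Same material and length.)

51.8 %

Equal τ_max and T ⇒ the solid shaft needs d_s³ = d_o³(1−k⁴), so d_s = 43.0·(1−0.826⁴)^(1/3) = 34.90 mm.
Area ratio A_h/A_s = d_o²(1−k²)/d_s² = (1−k²)/(1−k⁴)^(2/3) = 0.4824.
Mass saving = 1 − 0.4824 = 51.8 %.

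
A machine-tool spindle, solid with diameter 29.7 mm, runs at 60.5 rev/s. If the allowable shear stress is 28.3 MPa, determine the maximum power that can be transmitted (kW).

J = πd⁴/32 = π(0.0297)⁴/32 = 7.639×10^-8 m⁴.
T_max = τ_allow·J/r = 2.83×10^7 × 7.639×10^-8 / 0.0149 = 145.6 N·m.
ω = 2π·60.5 = 380.1 rad/s, so P_max = T_max·ω = 5.534×10^4 W.

55.3 kW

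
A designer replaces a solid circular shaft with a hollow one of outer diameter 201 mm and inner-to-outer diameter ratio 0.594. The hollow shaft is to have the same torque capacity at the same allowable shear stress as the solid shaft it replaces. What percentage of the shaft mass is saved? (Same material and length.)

29.3 %

Equal τ_max and T ⇒ the solid shaft needs d_s³ = d_o³(1−k⁴), so d_s = 201·(1−0.594⁴)^(1/3) = 192.3 mm.
Area ratio A_h/A_s = d_o²(1−k²)/d_s² = (1−k²)/(1−k⁴)^(2/3) = 0.7071.
Mass saving = 1 − 0.7071 = 29.3 %.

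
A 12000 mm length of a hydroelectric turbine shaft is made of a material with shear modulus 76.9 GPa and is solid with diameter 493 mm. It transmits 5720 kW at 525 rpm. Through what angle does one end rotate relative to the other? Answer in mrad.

ω = 2π·525/60 = 54.98 rad/s, so T = P/ω = 5720×10³ / 54.98 = 104000 N·m.
J = πd⁴/32 = π(0.493)⁴/32 = 5.799×10^-3 m⁴.
θ = T·L/(G·J) = 104000 × 12.0 / (76.9×10⁹ × 5.799×10^-3) = 2.799×10^-3 rad.

2.80 mrad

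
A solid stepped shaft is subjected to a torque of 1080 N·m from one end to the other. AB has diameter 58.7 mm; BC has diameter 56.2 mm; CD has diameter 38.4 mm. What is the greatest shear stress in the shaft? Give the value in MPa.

Under the same torque, τ_max = 16T/(πd³) is largest where d is smallest — segment CD (d = 38.4 mm).
τ_max = 16·1080/(π·(0.0384)³) = 9.714×10^7 Pa.

97.1 MPa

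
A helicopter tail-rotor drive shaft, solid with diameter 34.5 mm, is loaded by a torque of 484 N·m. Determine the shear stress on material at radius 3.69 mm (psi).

1860 psi

J = πd⁴/32 = π(0.0345)⁴/32 = 1.391×10^-7 m⁴.
Shear stress varies linearly with radius: τ = T·r/J = 484.0 × 0.00369 / 1.391×10^-7 = 1.284×10^7 Pa.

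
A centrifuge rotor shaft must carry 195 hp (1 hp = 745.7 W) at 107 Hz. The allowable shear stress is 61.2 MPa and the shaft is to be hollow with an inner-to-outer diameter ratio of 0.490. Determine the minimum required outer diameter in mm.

ω = 2π·107 = 672.3 rad/s, so T = P/ω = 195×745.7 / 672.3 = 216.3 N·m.
For a hollow shaft with d_i/d_o = 0.490: τ_max = 16T/(π d_o³ (1−k⁴)), so d_o = [16T/(π τ_allow (1−k⁴))]^(1/3) = [16·216.3/(π·6.12×10^7·0.9424)]^(1/3) = 0.02673 m.

26.7 mm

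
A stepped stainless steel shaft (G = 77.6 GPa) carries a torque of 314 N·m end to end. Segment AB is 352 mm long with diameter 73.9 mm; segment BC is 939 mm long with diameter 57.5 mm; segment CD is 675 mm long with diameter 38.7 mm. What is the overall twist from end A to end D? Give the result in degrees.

J_AB = π(0.0739)⁴/32 = 2.93×10^-6 m⁴; J_BC = π(0.0575)⁴/32 = 1.07×10^-6 m⁴; J_CD = π(0.0387)⁴/32 = 2.20×10^-7 m⁴.
θ = (T/G)·Σ L_i/J_i = (314.0/77.6×10⁹)·(0.352/2.93×10^-6 + 0.939/1.07×10^-6 + 0.675/2.20×10^-7) = 0.01643 rad.

0.941°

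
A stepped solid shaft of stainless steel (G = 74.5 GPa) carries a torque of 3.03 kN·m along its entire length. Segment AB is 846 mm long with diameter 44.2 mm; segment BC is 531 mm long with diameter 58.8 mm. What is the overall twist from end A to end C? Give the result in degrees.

J_AB = π(0.0442)⁴/32 = 3.75×10^-7 m⁴; J_BC = π(0.0588)⁴/32 = 1.17×10^-6 m⁴.
θ = (T/G)·Σ L_i/J_i = (3030/74.5×10⁹)·(0.846/3.75×10^-7 + 0.531/1.17×10^-6) = 0.1102 rad.

6.32°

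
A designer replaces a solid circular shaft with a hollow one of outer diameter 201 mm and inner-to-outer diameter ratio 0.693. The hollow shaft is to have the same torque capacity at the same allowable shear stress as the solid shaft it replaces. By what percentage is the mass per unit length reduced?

38.1 %

Equal τ_max and T ⇒ the solid shaft needs d_s³ = d_o³(1−k⁴), so d_s = 201·(1−0.693⁴)^(1/3) = 184.2 mm.
Area ratio A_h/A_s = d_o²(1−k²)/d_s² = (1−k²)/(1−k⁴)^(2/3) = 0.6190.
Mass saving = 1 − 0.6190 = 38.1 %.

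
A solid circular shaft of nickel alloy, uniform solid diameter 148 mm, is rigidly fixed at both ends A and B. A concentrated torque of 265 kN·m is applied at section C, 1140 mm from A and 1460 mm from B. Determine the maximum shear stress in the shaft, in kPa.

234000 kPa

With uniform GJ and both ends fixed, compatibility θ_AC = θ_CB gives T_A·a = T_B·b, together with T_A + T_B = T₀.
T_A = T₀·b/(a+b) = 265000·1460/2600 = 148800 N·m; T_B = 116200 N·m.
τ in each portion: τ_AC = 2.34×10^8 Pa, τ_CB = 1.83×10^8 Pa; maximum is in AC.
τ_max = T_AC·r/J = 148800·0.0740/4.71×10^-5 = 2.338×10^8 Pa.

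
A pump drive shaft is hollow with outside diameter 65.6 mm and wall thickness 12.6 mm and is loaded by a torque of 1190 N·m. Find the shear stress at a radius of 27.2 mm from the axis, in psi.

3020 psi

J = π(d_o⁴ − d_i⁴)/32 = π(0.0656⁴ − 0.0404⁴)/32 = 1.557×10^-6 m⁴.
Shear stress varies linearly with radius: τ = T·r/J = 1190 × 0.0272 / 1.557×10^-6 = 2.079×10^7 Pa.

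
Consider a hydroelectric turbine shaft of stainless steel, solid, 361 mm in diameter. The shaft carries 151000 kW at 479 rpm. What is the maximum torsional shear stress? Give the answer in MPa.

ω = 2π·479/60 = 50.16 rad/s, so T = P/ω = 151000×10³ / 50.16 = 3.010e6 N·m.
J = πd⁴/32 = π(0.361)⁴/32 = 1.667×10^-3 m⁴.
τ_max = T·r/J = 3.010e6 × 0.180 / 1.667×10^-3 = 3.259×10^8 Pa.

326 MPa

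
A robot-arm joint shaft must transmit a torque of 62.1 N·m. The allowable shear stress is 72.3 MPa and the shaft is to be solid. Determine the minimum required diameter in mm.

For a solid shaft τ_max = 16T/(πd³), so d = (16T/(π τ_allow))^(1/3) = (16·62.10/(π·7.23×10^7))^(1/3) = 0.01635 m.

16.4 mm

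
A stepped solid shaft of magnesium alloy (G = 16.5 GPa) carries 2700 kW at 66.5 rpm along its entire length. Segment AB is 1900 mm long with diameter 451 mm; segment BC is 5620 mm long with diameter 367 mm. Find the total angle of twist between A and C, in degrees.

4.88°

ω = 2π·66.5/60 = 6.964 rad/s, so T = P/ω = 2700×10³ / 6.964 = 387700 N·m.
J_AB = π(0.451)⁴/32 = 4.06×10^-3 m⁴; J_BC = π(0.367)⁴/32 = 1.78×10^-3 m⁴.
θ = (T/G)·Σ L_i/J_i = (387700/16.5×10⁹)·(1.90/4.06×10^-3 + 5.62/1.78×10^-3) = 0.08514 rad.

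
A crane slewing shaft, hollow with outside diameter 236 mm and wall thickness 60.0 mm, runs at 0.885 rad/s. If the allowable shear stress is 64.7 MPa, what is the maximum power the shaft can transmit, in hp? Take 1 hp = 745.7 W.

J = π(d_o⁴ − d_i⁴)/32 = π(0.236⁴ − 0.116⁴)/32 = 2.868×10^-4 m⁴.
T_max = τ_allow·J/r = 6.47×10^7 × 2.868×10^-4 / 0.118 = 157200 N·m.
ω = 0.885 rad/s, so P_max = T_max·ω = 1.392×10^5 W.

187 hp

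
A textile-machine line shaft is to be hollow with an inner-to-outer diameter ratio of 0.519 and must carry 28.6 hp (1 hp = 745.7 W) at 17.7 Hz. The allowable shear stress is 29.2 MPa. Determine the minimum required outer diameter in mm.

ω = 2π·17.7 = 111.2 rad/s, so T = P/ω = 28.6×745.7 / 111.2 = 191.8 N·m.
For a hollow shaft with d_i/d_o = 0.519: τ_max = 16T/(π d_o³ (1−k⁴)), so d_o = [16T/(π τ_allow (1−k⁴))]^(1/3) = [16·191.8/(π·2.92×10^7·0.9274)]^(1/3) = 0.03304 m.

33.0 mm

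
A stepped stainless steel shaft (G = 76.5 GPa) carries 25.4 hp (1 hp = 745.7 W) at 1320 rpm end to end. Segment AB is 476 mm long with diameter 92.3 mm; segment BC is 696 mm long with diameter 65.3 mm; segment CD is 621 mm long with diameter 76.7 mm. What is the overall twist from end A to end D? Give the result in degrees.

0.0656°

ω = 2π·1320/60 = 138.2 rad/s, so T = P/ω = 25.4×745.7 / 138.2 = 137.0 N·m.
J_AB = π(0.0923)⁴/32 = 7.13×10^-6 m⁴; J_BC = π(0.0653)⁴/32 = 1.79×10^-6 m⁴; J_CD = π(0.0767)⁴/32 = 3.40×10^-6 m⁴.
θ = (T/G)·Σ L_i/J_i = (137.0/76.5×10⁹)·(0.476/7.13×10^-6 + 0.696/1.79×10^-6 + 0.621/3.40×10^-6) = 1.145×10^-3 rad.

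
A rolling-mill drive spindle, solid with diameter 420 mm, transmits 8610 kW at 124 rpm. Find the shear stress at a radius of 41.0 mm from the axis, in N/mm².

ω = 2π·124/60 = 12.99 rad/s, so T = P/ω = 8610×10³ / 12.99 = 663100 N·m.
J = πd⁴/32 = π(0.420)⁴/32 = 3.055×10^-3 m⁴.
Shear stress varies linearly with radius: τ = T·r/J = 663100 × 0.0410 / 3.055×10^-3 = 8.899×10^6 Pa.

8.90 N/mm²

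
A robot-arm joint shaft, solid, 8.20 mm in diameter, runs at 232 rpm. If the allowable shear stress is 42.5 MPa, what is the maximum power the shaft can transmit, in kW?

J = πd⁴/32 = π(0.00820)⁴/32 = 4.439×10^-10 m⁴.
T_max = τ_allow·J/r = 4.25×10^7 × 4.439×10^-10 / 0.00410 = 4.601 N·m.
ω = 2π·232/60 = 24.29 rad/s, so P_max = T_max·ω = 111.8 W.

0.112 kW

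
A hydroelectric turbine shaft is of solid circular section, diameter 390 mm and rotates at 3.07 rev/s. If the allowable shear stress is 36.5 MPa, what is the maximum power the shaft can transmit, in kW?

8200 kW

J = πd⁴/32 = π(0.390)⁴/32 = 2.271×10^-3 m⁴.
T_max = τ_allow·J/r = 3.65×10^7 × 2.271×10^-3 / 0.195 = 425100 N·m.
ω = 2π·3.07 = 19.29 rad/s, so P_max = T_max·ω = 8.200×10^6 W.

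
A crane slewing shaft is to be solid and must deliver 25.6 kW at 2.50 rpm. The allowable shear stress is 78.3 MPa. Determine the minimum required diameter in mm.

ω = 2π·2.50/60 = 0.2618 rad/s, so T = P/ω = 25.6×10³ / 0.2618 = 97780 N·m.
For a solid shaft τ_max = 16T/(πd³), so d = (16T/(π τ_allow))^(1/3) = (16·97780/(π·7.83×10^7))^(1/3) = 0.1853 m.

185 mm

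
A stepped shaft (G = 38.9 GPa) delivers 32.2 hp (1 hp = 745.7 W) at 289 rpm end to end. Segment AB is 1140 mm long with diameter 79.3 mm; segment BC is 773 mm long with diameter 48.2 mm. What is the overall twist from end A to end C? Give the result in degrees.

ω = 2π·289/60 = 30.26 rad/s, so T = P/ω = 32.2×745.7 / 30.26 = 793.4 N·m.
J_AB = π(0.0793)⁴/32 = 3.88×10^-6 m⁴; J_BC = π(0.0482)⁴/32 = 5.30×10^-7 m⁴.
θ = (T/G)·Σ L_i/J_i = (793.4/38.9×10⁹)·(1.14/3.88×10^-6 + 0.773/5.30×10^-7) = 0.03574 rad.

2.05°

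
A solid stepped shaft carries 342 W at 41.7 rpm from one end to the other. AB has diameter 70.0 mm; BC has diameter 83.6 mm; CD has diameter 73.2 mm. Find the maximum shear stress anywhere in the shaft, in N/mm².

1.16 N/mm²

ω = 2π·41.7/60 = 4.367 rad/s, so T = P/ω = 342 / 4.367 = 78.32 N·m.
Under the same torque, τ_max = 16T/(πd³) is largest where d is smallest — segment AB (d = 70.0 mm).
τ_max = 16·78.32/(π·(0.0700)³) = 1.163×10^6 Pa.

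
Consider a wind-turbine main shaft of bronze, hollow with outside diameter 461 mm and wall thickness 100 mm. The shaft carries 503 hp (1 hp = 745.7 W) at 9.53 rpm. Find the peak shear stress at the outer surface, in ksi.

3.16 ksi

ω = 2π·9.53/60 = 0.9980 rad/s, so T = P/ω = 503×745.7 / 0.9980 = 375800 N·m.
J = π(d_o⁴ − d_i⁴)/32 = π(0.461⁴ − 0.261⁴)/32 = 3.979×10^-3 m⁴.
τ_max = T·r/J = 375800 × 0.231 / 3.979×10^-3 = 2.178×10^7 Pa.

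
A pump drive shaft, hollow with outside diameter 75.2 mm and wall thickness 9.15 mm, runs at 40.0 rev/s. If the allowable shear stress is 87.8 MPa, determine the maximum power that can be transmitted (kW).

J = π(d_o⁴ − d_i⁴)/32 = π(0.0752⁴ − 0.0569⁴)/32 = 2.110×10^-6 m⁴.
T_max = τ_allow·J/r = 8.78×10^7 × 2.110×10^-6 / 0.0376 = 4928 N·m.
ω = 2π·40.0 = 251.3 rad/s, so P_max = T_max·ω = 1.239×10^6 W.

1240 kW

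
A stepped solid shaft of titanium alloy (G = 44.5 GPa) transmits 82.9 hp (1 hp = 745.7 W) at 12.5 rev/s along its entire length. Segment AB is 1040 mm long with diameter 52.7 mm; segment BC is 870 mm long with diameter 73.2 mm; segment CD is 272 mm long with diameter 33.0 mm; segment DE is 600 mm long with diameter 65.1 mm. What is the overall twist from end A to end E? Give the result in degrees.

ω = 2π·12.5 = 78.54 rad/s, so T = P/ω = 82.9×745.7 / 78.54 = 787.1 N·m.
J_AB = π(0.0527)⁴/32 = 7.57×10^-7 m⁴; J_BC = π(0.0732)⁴/32 = 2.82×10^-6 m⁴; J_CD = π(0.0330)⁴/32 = 1.16×10^-7 m⁴; J_DE = π(0.0651)⁴/32 = 1.76×10^-6 m⁴.
θ = (T/G)·Σ L_i/J_i = (787.1/44.5×10⁹)·(1.04/7.57×10^-7 + 0.870/2.82×10^-6 + 0.272/1.16×10^-7 + 0.600/1.76×10^-6) = 0.07709 rad.

4.42°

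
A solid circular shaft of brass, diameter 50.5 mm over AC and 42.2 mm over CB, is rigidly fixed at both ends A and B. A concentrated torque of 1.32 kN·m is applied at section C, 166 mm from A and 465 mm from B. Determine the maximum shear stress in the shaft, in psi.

Compatibility: T_A·a/J_AC = T_B·b/J_CB with T_A + T_B = T₀.
J_AC = 6.39×10^-7 m⁴, J_CB = 3.11×10^-7 m⁴, so T_A = T₀·(J_AC/a)/((J_AC/a)+(J_CB/b)) = 1124 N·m, T_B = 195.7 N·m.
τ in each portion: τ_AC = 4.45×10^7 Pa, τ_CB = 1.33×10^7 Pa; maximum is in AC.
τ_max = T_AC·r/J = 1124·0.0253/6.39×10^-7 = 4.446×10^7 Pa.

6450 psi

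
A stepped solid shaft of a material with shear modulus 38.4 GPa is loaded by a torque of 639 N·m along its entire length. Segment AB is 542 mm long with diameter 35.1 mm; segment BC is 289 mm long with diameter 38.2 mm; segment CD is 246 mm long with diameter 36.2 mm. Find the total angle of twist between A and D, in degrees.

J_AB = π(0.0351)⁴/32 = 1.49×10^-7 m⁴; J_BC = π(0.0382)⁴/32 = 2.09×10^-7 m⁴; J_CD = π(0.0362)⁴/32 = 1.69×10^-7 m⁴.
θ = (T/G)·Σ L_i/J_i = (639.0/38.4×10⁹)·(0.542/1.49×10^-7 + 0.289/2.09×10^-7 + 0.246/1.69×10^-7) = 0.1078 rad.

6.18°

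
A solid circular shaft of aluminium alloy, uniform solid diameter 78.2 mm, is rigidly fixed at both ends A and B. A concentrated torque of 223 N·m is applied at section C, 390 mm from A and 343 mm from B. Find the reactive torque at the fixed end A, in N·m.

104 N·m

With uniform GJ and both ends fixed, compatibility θ_AC = θ_CB gives T_A·a = T_B·b, together with T_A + T_B = T₀.
T_A = T₀·b/(a+b) = 223.0·343/733.0 = 104.4 N·m; T_B = 118.6 N·m.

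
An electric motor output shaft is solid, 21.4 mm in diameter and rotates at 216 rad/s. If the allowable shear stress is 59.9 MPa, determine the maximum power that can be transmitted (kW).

24.9 kW

J = πd⁴/32 = π(0.0214)⁴/32 = 2.059×10^-8 m⁴.
T_max = τ_allow·J/r = 5.99×10^7 × 2.059×10^-8 / 0.0107 = 115.3 N·m.
ω = 216 rad/s, so P_max = T_max·ω = 2.490×10^4 W.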